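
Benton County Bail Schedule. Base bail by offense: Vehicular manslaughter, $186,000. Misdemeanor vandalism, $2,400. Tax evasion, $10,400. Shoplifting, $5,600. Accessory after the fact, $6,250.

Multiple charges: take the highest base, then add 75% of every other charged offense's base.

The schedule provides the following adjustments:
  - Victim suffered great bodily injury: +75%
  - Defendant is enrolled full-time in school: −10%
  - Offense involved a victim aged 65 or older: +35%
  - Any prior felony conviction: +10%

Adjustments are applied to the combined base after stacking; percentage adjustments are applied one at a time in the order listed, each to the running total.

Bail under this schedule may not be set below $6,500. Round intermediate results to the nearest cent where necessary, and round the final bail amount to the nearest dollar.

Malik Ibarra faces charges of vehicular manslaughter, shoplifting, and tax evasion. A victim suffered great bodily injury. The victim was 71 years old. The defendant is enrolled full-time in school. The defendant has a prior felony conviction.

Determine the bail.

$463,097

Base amounts from the schedule: vehicular manslaughter $186,000; shoplifting $5,600; tax evasion $10,400.
Stacking rule: highest base plus 75% of each additional charge. Highest is vehicular manslaughter at $186,000. Additional: $5,600 × 75% = $4,200; $10,400 × 75% = $7,800. Combined base = $186,000 + $12,000 = $198,000.
Victim suffered great bodily injury (+75%): $198,000 × 1.75 = $346,500.
Defendant is enrolled full-time in school (−10%): $346,500 × 0.9 = $311,850.
Offense involved a victim aged 65 or older (+35%): $311,850 × 1.35 = $420,997.50.
Any prior felony conviction (+10%): $420,997.50 × 1.1 = $463,097.25.
$463,097.25 is at or above the $6,500 minimum.
Rounded to the nearest dollar: $463,097.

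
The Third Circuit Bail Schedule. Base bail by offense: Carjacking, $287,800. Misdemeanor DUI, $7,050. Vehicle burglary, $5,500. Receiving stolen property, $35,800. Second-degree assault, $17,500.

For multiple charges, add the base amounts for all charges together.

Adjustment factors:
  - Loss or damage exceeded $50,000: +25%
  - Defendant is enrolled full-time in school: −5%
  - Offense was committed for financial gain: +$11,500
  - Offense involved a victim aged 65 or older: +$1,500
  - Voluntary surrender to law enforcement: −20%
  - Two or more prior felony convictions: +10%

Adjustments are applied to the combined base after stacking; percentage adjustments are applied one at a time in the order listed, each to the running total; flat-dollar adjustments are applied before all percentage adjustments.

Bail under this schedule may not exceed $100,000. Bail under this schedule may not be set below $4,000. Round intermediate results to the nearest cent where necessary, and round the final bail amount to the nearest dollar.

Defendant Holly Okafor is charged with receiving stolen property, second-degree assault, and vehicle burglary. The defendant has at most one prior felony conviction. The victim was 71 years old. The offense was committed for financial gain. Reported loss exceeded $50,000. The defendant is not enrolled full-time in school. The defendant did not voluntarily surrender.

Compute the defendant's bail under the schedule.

Base amounts from the schedule: receiving stolen property $35,800; second-degree assault $17,500; vehicle burglary $5,500.
Stacking rule: sum of all bases. $35,800 + $17,500 + $5,500 = $58,800.
Offense was committed for financial gain (+$11,500 flat): $58,800 + $11,500 = $70,300.
Offense involved a victim aged 65 or older (+$1,500 flat): $70,300 + $1,500 = $71,800.
Loss or damage exceeded $50,000 (+25%): $71,800 × 1.25 = $89,750.
$89,750 is within the $100,000 maximum.
$89,750 is at or above the $4,000 minimum.

$89,750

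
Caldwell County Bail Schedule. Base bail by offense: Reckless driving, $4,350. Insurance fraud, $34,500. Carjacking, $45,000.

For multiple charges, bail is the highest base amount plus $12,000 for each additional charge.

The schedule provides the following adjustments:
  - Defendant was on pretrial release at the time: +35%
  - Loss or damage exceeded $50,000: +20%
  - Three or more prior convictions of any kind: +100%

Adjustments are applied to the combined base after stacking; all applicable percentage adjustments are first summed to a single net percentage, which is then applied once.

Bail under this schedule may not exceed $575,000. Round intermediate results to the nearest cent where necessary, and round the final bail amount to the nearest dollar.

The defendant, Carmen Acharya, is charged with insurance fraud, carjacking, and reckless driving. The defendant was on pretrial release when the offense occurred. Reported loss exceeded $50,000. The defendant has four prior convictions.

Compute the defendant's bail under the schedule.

Base amounts from the schedule: insurance fraud $34,500; carjacking $45,000; reckless driving $4,350.
Stacking rule: highest base plus $12,000 per additional charge. Highest is carjacking at $45,000; 2 additional charges → +$24,000. Combined base = $69,000.
Net percentage adjustment: +35% +20% +100% = +155%. $69,000 × 2.55 = $175,950.
$175,950 is within the $575,000 maximum.

$175,950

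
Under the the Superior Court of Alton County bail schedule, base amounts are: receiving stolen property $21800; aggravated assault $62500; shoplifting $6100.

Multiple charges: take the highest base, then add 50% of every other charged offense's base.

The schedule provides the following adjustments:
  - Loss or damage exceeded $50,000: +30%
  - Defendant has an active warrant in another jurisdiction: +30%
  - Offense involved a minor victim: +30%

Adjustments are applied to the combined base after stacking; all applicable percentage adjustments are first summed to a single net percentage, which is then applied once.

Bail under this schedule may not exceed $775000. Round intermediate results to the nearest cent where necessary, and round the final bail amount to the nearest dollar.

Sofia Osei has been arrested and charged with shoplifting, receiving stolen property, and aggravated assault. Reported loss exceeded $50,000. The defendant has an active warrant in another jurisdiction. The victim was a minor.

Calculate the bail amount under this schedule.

$145255

Base amounts from the schedule: shoplifting $6100; receiving stolen property $21800; aggravated assault $62500.
Stacking rule: highest base plus 50% of each additional charge. Highest is aggravated assault at $62500. Additional: $6100 × 50% = $3050; $21800 × 50% = $10900. Combined base = $62500 + $13950 = $76450.
Net percentage adjustment: +30% +30% +30% = +90%. $76450 × 1.9 = $145255.
$145255 is within the $775000 maximum.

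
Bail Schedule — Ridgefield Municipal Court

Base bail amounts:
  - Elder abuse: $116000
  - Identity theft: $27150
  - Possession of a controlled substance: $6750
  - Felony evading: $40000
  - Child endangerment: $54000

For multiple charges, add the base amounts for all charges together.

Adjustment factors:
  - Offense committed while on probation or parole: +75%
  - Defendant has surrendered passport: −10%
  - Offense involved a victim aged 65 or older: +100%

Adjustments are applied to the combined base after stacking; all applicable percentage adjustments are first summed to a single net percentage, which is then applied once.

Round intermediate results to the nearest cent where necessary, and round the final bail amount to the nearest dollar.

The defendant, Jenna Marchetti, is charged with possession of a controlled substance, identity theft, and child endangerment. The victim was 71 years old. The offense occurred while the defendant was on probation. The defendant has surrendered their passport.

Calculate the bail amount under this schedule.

$232935

Base amounts from the schedule: possession of a controlled substance $6750; identity theft $27150; child endangerment $54000.
Stacking rule: sum of all bases. $6750 + $27150 + $54000 = $87900.
Net percentage adjustment: +75% −10% +100% = +165%. $87900 × 2.65 = $232935.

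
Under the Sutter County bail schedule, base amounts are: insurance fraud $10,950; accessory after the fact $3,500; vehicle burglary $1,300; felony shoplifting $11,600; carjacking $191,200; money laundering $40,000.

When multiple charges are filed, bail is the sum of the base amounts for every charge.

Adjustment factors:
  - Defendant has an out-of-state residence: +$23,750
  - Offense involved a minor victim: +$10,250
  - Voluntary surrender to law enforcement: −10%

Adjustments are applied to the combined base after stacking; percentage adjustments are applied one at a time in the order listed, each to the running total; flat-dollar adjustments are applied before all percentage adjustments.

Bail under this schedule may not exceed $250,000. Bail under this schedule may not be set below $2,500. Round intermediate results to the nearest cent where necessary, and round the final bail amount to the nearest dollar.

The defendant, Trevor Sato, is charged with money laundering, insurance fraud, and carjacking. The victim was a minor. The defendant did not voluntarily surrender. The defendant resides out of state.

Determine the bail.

$250,000

Base amounts from the schedule: money laundering $40,000; insurance fraud $10,950; carjacking $191,200.
Stacking rule: sum of all bases. $40,000 + $10,950 + $191,200 = $242,150.
Defendant has an out-of-state residence (+$23,750 flat): $242,150 + $23,750 = $265,900.
Offense involved a minor victim (+$10,250 flat): $265,900 + $10,250 = $276,150.
Result $276,150 exceeds the maximum of $250,000; bail is capped at $250,000.
$250,000 is at or above the $2,500 minimum.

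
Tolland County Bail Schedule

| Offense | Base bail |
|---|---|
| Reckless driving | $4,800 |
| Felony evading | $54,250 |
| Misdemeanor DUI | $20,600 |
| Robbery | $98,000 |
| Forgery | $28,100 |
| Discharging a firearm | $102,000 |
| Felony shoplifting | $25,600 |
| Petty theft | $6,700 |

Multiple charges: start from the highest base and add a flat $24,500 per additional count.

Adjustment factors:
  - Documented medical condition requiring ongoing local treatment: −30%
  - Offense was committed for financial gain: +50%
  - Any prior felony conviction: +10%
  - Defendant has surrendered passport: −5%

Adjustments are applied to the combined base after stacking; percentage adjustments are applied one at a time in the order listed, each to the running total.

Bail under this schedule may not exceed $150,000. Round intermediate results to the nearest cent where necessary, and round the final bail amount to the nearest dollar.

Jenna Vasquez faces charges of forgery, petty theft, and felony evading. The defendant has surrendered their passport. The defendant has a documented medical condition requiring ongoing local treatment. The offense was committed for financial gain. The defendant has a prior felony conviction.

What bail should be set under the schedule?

$113,291

Base amounts from the schedule: forgery $28,100; petty theft $6,700; felony evading $54,250.
Stacking rule: highest base plus $24,500 per additional charge. Highest is felony evading at $54,250; 2 additional charges → +$49,000. Combined base = $103,250.
Documented medical condition requiring ongoing local treatment (−30%): $103,250 × 0.7 = $72,275.
Offense was committed for financial gain (+50%): $72,275 × 1.5 = $108,412.50.
Any prior felony conviction (+10%): $108,412.50 × 1.1 = $119,253.75.
Defendant has surrendered passport (−5%): $119,253.75 × 0.95 = $113,291.06.
$113,291.06 is within the $150,000 maximum.
Rounded to the nearest dollar: $113,291.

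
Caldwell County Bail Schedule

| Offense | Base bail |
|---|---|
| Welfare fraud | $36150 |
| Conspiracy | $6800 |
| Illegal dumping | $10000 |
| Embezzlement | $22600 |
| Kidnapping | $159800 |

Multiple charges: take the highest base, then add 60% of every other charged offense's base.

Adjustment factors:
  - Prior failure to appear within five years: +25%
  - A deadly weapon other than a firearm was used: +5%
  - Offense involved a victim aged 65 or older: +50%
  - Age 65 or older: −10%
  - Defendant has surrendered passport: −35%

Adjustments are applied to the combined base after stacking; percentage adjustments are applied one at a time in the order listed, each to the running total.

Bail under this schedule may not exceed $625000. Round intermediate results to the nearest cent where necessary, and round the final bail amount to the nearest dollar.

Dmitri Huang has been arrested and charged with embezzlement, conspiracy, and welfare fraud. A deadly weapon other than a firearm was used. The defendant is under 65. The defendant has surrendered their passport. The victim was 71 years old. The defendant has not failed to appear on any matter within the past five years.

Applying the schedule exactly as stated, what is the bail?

Base amounts from the schedule: embezzlement $22600; conspiracy $6800; welfare fraud $36150.
Stacking rule: highest base plus 60% of each additional charge. Highest is welfare fraud at $36150. Additional: $22600 × 60% = $13560; $6800 × 60% = $4080. Combined base = $36150 + $17640 = $53790.
A deadly weapon other than a firearm was used (+5%): $53790 × 1.05 = $56479.50.
Offense involved a victim aged 65 or older (+50%): $56479.50 × 1.5 = $84719.25.
Defendant has surrendered passport (−35%): $84719.25 × 0.65 = $55067.51.
$55067.51 is within the $625000 maximum.
Rounded to the nearest dollar: $55068.

$55068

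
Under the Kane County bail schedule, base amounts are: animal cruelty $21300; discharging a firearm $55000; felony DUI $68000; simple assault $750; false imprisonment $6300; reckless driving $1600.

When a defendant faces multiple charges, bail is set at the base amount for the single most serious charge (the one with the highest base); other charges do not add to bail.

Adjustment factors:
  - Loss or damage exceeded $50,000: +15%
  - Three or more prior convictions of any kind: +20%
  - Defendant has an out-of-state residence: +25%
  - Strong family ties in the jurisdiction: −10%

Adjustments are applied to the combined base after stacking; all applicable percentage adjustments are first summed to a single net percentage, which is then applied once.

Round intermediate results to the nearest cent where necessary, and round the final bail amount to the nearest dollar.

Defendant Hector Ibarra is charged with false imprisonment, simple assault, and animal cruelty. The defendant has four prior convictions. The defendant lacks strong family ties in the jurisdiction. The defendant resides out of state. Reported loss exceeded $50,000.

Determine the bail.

$34080

Base amounts from the schedule: false imprisonment $6300; simple assault $750; animal cruelty $21300.
Stacking rule: use the highest base only. Highest is animal cruelty at $21300. Combined base = $21300.
Net percentage adjustment: +15% +20% +25% = +60%. $21300 × 1.6 = $34080.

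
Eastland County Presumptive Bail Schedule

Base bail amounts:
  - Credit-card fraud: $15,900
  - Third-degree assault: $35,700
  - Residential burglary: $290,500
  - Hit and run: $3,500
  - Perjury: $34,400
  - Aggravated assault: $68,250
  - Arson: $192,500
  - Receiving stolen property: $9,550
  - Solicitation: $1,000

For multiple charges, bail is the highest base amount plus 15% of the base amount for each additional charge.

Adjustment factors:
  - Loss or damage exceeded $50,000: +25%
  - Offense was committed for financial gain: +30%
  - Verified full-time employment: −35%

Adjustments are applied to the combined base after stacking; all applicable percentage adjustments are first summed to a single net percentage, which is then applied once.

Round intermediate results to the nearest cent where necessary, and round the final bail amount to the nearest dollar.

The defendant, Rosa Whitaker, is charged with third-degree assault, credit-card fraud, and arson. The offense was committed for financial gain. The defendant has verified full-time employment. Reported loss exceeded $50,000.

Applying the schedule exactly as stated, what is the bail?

Base amounts from the schedule: third-degree assault $35,700; credit-card fraud $15,900; arson $192,500.
Stacking rule: highest base plus 15% of each additional charge. Highest is arson at $192,500. Additional: $35,700 × 15% = $5,355; $15,900 × 15% = $2,385. Combined base = $192,500 + $7,740 = $200,240.
Net percentage adjustment: +25% +30% −35% = +20%. $200,240 × 1.2 = $240,288.

$240,288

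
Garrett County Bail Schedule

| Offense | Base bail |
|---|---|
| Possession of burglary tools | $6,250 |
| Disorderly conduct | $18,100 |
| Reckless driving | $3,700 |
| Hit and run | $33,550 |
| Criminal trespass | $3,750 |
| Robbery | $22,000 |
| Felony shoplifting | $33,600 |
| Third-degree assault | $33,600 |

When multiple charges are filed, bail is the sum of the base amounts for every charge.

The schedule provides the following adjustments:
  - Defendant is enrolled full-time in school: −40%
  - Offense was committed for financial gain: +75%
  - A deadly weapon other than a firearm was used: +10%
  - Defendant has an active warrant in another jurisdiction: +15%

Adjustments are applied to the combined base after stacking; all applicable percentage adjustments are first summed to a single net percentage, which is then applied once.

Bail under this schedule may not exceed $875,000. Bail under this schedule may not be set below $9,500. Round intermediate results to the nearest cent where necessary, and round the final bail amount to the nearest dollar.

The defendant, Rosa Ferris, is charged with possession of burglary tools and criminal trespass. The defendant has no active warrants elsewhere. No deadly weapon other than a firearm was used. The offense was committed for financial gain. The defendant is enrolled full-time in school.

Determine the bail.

$13,500

Base amounts from the schedule: possession of burglary tools $6,250; criminal trespass $3,750.
Stacking rule: sum of all bases. $6,250 + $3,750 = $10,000.
Net percentage adjustment: −40% +75% = +35%. $10,000 × 1.35 = $13,500.
$13,500 is within the $875,000 maximum.
$13,500 is at or above the $9,500 minimum.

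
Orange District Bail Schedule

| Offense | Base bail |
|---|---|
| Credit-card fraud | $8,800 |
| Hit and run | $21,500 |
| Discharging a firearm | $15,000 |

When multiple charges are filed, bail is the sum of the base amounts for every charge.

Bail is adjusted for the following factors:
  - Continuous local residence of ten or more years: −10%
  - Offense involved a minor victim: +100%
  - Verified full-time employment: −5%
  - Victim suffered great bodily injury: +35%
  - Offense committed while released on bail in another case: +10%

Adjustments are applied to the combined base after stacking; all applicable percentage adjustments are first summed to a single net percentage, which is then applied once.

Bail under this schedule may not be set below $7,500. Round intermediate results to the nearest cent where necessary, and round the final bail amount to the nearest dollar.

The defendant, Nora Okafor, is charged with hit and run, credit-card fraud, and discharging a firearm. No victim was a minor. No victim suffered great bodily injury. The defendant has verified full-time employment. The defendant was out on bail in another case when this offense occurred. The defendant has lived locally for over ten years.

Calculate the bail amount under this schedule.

$43,035

Base amounts from the schedule: hit and run $21,500; credit-card fraud $8,800; discharging a firearm $15,000.
Stacking rule: sum of all bases. $21,500 + $8,800 + $15,000 = $45,300.
Net percentage adjustment: −10% −5% +10% = −5%. $45,300 × 0.95 = $43,035.
$43,035 is at or above the $7,500 minimum.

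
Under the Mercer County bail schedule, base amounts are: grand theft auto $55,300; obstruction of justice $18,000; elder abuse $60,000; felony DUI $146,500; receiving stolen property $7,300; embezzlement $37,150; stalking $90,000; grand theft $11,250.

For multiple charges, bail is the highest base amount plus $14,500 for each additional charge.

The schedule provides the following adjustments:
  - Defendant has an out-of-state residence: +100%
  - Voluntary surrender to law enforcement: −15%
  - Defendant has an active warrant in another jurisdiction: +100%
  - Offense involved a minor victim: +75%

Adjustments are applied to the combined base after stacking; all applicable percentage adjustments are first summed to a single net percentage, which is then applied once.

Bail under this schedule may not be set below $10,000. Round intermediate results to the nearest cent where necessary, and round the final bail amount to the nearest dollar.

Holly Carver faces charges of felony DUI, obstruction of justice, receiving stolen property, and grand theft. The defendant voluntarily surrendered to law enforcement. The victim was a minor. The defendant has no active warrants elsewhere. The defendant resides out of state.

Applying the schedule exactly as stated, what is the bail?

Base amounts from the schedule: felony DUI $146,500; obstruction of justice $18,000; receiving stolen property $7,300; grand theft $11,250.
Stacking rule: highest base plus $14,500 per additional charge. Highest is felony DUI at $146,500; 3 additional charges → +$43,500. Combined base = $190,000.
Net percentage adjustment: +100% −15% +75% = +160%. $190,000 × 2.6 = $494,000.
$494,000 is at or above the $10,000 minimum.

$494,000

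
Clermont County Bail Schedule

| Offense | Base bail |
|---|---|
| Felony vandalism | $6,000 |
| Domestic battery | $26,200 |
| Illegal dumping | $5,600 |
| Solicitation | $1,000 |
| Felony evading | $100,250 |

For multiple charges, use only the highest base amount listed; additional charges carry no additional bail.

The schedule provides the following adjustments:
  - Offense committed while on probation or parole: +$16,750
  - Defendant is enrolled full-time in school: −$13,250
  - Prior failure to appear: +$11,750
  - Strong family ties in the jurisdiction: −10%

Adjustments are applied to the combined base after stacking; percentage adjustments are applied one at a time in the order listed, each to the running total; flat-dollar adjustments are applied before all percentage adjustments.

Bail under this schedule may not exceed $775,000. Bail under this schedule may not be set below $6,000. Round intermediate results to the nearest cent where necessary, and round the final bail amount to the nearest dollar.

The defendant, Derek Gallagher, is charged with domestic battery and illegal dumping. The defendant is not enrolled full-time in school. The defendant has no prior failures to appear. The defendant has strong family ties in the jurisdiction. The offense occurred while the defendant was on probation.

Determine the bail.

Base amounts from the schedule: domestic battery $26,200; illegal dumping $5,600.
Stacking rule: use the highest base only. Highest is domestic battery at $26,200. Combined base = $26,200.
Offense committed while on probation or parole (+$16,750 flat): $26,200 + $16,750 = $42,950.
Strong family ties in the jurisdiction (−10%): $42,950 × 0.9 = $38,655.
$38,655 is within the $775,000 maximum.
$38,655 is at or above the $6,000 minimum.

$38,655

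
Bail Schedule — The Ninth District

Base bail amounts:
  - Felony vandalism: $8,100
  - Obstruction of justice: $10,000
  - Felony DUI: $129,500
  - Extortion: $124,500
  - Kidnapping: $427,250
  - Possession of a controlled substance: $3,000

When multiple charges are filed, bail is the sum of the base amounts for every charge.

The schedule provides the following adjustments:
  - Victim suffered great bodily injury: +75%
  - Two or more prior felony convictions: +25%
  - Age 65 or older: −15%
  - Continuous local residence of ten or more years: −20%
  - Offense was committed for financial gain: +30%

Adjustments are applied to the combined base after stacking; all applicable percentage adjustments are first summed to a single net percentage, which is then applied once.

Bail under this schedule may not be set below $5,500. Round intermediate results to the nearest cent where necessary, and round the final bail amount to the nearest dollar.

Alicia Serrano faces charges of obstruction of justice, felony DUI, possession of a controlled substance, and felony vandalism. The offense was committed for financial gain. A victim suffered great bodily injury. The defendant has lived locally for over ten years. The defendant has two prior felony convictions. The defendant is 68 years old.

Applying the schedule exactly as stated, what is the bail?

$293,670

Base amounts from the schedule: obstruction of justice $10,000; felony DUI $129,500; possession of a controlled substance $3,000; felony vandalism $8,100.
Stacking rule: sum of all bases. $10,000 + $129,500 + $3,000 + $8,100 = $150,600.
Net percentage adjustment: +75% +25% −15% −20% +30% = +95%. $150,600 × 1.95 = $293,670.
$293,670 is at or above the $5,500 minimum.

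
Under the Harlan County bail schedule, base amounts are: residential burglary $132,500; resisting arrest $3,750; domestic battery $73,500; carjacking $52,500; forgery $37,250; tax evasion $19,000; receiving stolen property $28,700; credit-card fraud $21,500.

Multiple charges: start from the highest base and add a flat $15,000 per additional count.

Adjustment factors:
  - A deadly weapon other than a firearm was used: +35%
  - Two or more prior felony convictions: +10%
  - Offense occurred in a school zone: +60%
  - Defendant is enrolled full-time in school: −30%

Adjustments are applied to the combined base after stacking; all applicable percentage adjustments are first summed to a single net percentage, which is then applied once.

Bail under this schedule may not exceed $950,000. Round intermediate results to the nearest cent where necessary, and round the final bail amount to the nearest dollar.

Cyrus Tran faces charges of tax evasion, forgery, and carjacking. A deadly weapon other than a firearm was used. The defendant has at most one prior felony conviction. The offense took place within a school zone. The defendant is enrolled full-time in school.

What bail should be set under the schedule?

Base amounts from the schedule: tax evasion $19,000; forgery $37,250; carjacking $52,500.
Stacking rule: highest base plus $15,000 per additional charge. Highest is carjacking at $52,500; 2 additional charges → +$30,000. Combined base = $82,500.
Net percentage adjustment: +35% +60% −30% = +65%. $82,500 × 1.65 = $136,125.
$136,125 is within the $950,000 maximum.

$136,125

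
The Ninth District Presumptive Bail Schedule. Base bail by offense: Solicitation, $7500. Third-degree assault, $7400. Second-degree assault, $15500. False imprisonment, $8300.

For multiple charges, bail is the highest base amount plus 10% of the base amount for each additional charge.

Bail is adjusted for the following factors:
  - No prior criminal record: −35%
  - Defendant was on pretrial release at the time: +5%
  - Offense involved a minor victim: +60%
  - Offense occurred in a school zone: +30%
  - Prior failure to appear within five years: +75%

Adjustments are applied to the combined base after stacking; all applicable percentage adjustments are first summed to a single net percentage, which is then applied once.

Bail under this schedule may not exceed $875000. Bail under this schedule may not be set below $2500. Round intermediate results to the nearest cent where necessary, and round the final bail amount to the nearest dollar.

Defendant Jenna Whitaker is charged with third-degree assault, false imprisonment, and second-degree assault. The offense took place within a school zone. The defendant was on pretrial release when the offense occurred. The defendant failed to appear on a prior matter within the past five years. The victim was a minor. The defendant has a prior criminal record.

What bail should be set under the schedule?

$46089

Base amounts from the schedule: third-degree assault $7400; false imprisonment $8300; second-degree assault $15500.
Stacking rule: highest base plus 10% of each additional charge. Highest is second-degree assault at $15500. Additional: $7400 × 10% = $740; $8300 × 10% = $830. Combined base = $15500 + $1570 = $17070.
Net percentage adjustment: +5% +60% +30% +75% = +170%. $17070 × 2.7 = $46089.
$46089 is within the $875000 maximum.
$46089 is at or above the $2500 minimum.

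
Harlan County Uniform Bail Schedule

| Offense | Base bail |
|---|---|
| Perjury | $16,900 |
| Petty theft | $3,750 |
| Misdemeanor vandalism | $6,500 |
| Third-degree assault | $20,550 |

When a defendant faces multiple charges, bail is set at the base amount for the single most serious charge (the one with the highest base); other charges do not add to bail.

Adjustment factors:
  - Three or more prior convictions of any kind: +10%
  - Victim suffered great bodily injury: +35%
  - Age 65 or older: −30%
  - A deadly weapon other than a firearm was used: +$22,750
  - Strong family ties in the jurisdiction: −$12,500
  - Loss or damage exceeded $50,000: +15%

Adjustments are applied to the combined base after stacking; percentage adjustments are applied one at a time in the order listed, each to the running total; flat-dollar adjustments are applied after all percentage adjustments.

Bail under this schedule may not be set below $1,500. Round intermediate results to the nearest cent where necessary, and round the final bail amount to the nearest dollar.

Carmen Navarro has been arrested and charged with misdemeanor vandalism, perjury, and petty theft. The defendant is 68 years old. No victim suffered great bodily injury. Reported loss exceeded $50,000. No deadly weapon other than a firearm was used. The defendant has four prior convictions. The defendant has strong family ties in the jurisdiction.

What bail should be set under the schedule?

$2,465

Base amounts from the schedule: misdemeanor vandalism $6,500; perjury $16,900; petty theft $3,750.
Stacking rule: use the highest base only. Highest is perjury at $16,900. Combined base = $16,900.
Three or more prior convictions of any kind (+10%): $16,900 × 1.1 = $18,590.
Age 65 or older (−30%): $18,590 × 0.7 = $13,013.
Loss or damage exceeded $50,000 (+15%): $13,013 × 1.15 = $14,964.95.
Strong family ties in the jurisdiction (−$12,500 flat): $14,964.95 − $12,500 = $2,464.95.
$2,464.95 is at or above the $1,500 minimum.
Rounded to the nearest dollar: $2,465.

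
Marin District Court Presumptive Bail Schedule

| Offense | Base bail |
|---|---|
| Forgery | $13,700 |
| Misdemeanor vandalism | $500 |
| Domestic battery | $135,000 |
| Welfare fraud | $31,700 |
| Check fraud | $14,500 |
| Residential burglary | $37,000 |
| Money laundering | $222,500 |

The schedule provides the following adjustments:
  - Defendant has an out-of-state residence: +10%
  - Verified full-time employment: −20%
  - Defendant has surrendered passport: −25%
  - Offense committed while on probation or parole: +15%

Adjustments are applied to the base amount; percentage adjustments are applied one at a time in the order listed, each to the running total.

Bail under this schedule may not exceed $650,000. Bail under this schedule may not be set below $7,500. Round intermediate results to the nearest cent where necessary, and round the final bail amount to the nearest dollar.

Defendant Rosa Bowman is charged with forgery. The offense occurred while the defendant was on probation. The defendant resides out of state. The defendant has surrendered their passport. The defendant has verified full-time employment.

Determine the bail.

Base amounts from the schedule: forgery $13,700.
Single charge. Combined base = $13,700.
Defendant has an out-of-state residence (+10%): $13,700 × 1.1 = $15,070.
Verified full-time employment (−20%): $15,070 × 0.8 = $12,056.
Defendant has surrendered passport (−25%): $12,056 × 0.75 = $9,042.
Offense committed while on probation or parole (+15%): $9,042 × 1.15 = $10,398.30.
$10,398.30 is within the $650,000 maximum.
$10,398.30 is at or above the $7,500 minimum.
Rounded to the nearest dollar: $10,398.

$10,398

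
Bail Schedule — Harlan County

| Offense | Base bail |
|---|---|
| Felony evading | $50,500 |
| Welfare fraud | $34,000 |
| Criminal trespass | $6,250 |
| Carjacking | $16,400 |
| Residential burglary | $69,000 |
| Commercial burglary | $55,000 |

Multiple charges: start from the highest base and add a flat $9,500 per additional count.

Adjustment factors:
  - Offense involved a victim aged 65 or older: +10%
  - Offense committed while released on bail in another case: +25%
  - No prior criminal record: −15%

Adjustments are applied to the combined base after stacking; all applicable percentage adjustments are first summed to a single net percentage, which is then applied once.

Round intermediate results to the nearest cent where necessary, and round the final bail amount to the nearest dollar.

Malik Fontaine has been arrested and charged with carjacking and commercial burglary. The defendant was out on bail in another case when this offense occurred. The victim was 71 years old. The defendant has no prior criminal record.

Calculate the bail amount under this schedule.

Base amounts from the schedule: carjacking $16,400; commercial burglary $55,000.
Stacking rule: highest base plus $9,500 per additional charge. Highest is commercial burglary at $55,000; 1 additional charge → +$9,500. Combined base = $64,500.
Net percentage adjustment: +10% +25% −15% = +20%. $64,500 × 1.2 = $77,400.

$77,400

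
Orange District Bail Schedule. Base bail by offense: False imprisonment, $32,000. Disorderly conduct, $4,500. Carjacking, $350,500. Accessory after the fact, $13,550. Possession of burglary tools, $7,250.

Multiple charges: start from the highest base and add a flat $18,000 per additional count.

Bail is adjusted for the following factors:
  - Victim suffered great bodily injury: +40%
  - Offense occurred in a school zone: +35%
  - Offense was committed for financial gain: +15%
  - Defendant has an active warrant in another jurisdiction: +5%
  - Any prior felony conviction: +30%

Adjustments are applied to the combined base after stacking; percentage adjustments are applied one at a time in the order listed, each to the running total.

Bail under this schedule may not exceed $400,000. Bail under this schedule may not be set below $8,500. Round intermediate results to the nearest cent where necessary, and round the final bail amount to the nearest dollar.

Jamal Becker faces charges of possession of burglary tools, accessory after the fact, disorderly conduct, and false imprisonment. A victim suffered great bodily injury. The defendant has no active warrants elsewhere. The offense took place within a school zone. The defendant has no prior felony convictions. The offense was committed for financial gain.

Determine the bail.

$186,921

Base amounts from the schedule: possession of burglary tools $7,250; accessory after the fact $13,550; disorderly conduct $4,500; false imprisonment $32,000.
Stacking rule: highest base plus $18,000 per additional charge. Highest is false imprisonment at $32,000; 3 additional charges → +$54,000. Combined base = $86,000.
Victim suffered great bodily injury (+40%): $86,000 × 1.4 = $120,400.
Offense occurred in a school zone (+35%): $120,400 × 1.35 = $162,540.
Offense was committed for financial gain (+15%): $162,540 × 1.15 = $186,921.
$186,921 is within the $400,000 maximum.
$186,921 is at or above the $8,500 minimum.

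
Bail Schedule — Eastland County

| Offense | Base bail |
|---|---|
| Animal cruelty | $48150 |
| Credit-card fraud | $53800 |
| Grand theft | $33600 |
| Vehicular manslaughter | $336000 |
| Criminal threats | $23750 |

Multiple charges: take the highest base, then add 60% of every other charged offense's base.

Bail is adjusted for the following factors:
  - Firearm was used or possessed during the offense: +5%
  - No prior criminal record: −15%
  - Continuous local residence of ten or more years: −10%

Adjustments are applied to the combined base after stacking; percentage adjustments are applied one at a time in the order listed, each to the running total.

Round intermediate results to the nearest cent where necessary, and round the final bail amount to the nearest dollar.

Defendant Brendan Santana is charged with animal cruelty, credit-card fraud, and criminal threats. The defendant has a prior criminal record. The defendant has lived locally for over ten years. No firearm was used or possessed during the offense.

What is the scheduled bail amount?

Base amounts from the schedule: animal cruelty $48150; credit-card fraud $53800; criminal threats $23750.
Stacking rule: highest base plus 60% of each additional charge. Highest is credit-card fraud at $53800. Additional: $48150 × 60% = $28890; $23750 × 60% = $14250. Combined base = $53800 + $43140 = $96940.
Continuous local residence of ten or more years (−10%): $96940 × 0.9 = $87246.

$87246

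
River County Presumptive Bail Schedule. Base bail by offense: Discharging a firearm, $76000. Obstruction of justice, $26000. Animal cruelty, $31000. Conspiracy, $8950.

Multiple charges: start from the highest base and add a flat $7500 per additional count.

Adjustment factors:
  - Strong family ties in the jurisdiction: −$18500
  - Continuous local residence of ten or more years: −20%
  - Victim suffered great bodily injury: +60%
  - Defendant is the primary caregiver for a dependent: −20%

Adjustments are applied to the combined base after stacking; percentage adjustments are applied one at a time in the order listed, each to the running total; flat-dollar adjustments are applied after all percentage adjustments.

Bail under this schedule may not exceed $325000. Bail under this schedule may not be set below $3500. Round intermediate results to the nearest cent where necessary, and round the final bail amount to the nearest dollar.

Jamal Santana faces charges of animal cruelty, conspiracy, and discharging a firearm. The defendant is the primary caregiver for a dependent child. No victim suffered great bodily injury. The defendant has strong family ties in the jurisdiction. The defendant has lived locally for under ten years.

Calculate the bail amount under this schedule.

$54300

Base amounts from the schedule: animal cruelty $31000; conspiracy $8950; discharging a firearm $76000.
Stacking rule: highest base plus $7500 per additional charge. Highest is discharging a firearm at $76000; 2 additional charges → +$15000. Combined base = $91000.
Defendant is the primary caregiver for a dependent (−20%): $91000 × 0.8 = $72800.
Strong family ties in the jurisdiction (−$18500 flat): $72800 − $18500 = $54300.
$54300 is within the $325000 maximum.
$54300 is at or above the $3500 minimum.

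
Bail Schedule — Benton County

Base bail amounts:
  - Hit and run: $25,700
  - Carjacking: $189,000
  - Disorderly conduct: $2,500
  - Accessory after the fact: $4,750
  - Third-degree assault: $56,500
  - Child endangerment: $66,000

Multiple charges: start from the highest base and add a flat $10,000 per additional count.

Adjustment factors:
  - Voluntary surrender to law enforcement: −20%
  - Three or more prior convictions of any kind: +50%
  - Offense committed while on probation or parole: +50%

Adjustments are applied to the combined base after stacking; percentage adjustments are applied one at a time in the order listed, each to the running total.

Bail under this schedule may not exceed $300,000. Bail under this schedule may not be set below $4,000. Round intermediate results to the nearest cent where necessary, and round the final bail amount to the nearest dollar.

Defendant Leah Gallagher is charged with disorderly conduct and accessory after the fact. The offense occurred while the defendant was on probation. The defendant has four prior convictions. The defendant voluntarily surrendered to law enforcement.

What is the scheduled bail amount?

Base amounts from the schedule: disorderly conduct $2,500; accessory after the fact $4,750.
Stacking rule: highest base plus $10,000 per additional charge. Highest is accessory after the fact at $4,750; 1 additional charge → +$10,000. Combined base = $14,750.
Voluntary surrender to law enforcement (−20%): $14,750 × 0.8 = $11,800.
Three or more prior convictions of any kind (+50%): $11,800 × 1.5 = $17,700.
Offense committed while on probation or parole (+50%): $17,700 × 1.5 = $26,550.
$26,550 is within the $300,000 maximum.
$26,550 is at or above the $4,000 minimum.

$26,550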